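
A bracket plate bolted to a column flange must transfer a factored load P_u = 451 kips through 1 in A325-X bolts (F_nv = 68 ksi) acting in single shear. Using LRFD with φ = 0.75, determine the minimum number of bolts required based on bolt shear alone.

A_b = π·1²/4 = 0.7854 in².
Per-bolt design strength φR_n = 0.75 × 68 × 0.7854 × 1 = 40.06 kips.
n ≥ 451 / 40.06 = 11.26 → use 12 bolts.

12 bolts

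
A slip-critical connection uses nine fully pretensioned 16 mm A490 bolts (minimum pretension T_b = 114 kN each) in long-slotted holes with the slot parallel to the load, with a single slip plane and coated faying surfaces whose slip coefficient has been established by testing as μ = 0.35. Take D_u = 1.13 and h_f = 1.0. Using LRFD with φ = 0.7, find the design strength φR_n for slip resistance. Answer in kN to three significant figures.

284 kN

R_n = μ · D_u · h_f · T_b · n_s · n_b = 0.35 × 1.13 × 1.0 × 114 × 1 × 9 = 405.8 kN.
Design strength φR_n = 0.7 × 405.8 = 284 kN.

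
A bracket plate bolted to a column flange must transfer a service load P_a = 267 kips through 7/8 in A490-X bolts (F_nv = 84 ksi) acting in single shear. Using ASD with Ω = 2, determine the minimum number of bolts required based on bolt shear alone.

A_b = π·0.875²/4 = 0.6013 in².
Per-bolt allowable strength R_n/Ω = 84 × 0.6013 × 1 / 2 = 25.26 kips.
n ≥ 267 / 25.26 = 10.57 → use 11 bolts.

11 bolts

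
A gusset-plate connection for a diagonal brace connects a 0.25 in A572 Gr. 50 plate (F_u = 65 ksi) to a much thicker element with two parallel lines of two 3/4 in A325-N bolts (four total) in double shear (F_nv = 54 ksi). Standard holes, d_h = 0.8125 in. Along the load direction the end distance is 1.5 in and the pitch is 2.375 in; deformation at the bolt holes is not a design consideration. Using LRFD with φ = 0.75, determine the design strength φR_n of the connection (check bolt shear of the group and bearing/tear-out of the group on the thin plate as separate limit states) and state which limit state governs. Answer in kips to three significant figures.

Bolt shear: A_b = π·0.75²/4 = 0.4418 in²; R_n = 54 × 0.4418 × 4 × 2 = 190.9 kips → 0.75 × 190.9 = 143 kips.
Bearing (1.5 l_c t F_u ≤ 3.0 d t F_u): upper limit = 3.0·0.75·0.25·65 = 36.56 kips.
  Edge l_c = 1.5 − 0.8125/2 = 1.094 → r_n = 26.66 kips; interior l_c = 2.375 − 0.8125 = 1.562 → r_n = 36.56 kips.
  R_n,bearing = 2·26.66 + 2·36.56 = 126.4 kips → 0.75 × 126.4 = 94.8 kips.
Bearing governs: 94.8 kips.

94.8 kips (bearing governs)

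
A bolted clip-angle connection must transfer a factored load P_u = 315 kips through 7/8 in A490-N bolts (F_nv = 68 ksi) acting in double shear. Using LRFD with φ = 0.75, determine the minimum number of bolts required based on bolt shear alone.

A_b = π·0.875²/4 = 0.6013 in².
Per-bolt design strength φR_n = 0.75 × 68 × 0.6013 × 2 = 61.33 kips.
n ≥ 315 / 61.33 = 5.136 → use 6 bolts.

6 bolts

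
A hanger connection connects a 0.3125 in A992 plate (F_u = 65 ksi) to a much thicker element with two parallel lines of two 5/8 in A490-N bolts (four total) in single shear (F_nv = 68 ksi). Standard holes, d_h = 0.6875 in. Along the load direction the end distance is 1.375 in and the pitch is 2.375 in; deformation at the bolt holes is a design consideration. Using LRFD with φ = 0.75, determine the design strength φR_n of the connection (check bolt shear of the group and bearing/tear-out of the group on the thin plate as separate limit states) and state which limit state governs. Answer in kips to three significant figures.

62.6 kips (bolt shear governs)

Bolt shear: A_b = π·0.625²/4 = 0.3068 in²; R_n = 68 × 0.3068 × 4 × 1 = 83.45 kips → 0.75 × 83.45 = 62.6 kips.
Bearing (1.2 l_c t F_u ≤ 2.4 d t F_u): upper limit = 2.4·0.625·0.3125·65 = 30.47 kips.
  Edge l_c = 1.375 − 0.6875/2 = 1.031 → r_n = 25.14 kips; interior l_c = 2.375 − 0.6875 = 1.688 → r_n = 30.47 kips.
  R_n,bearing = 2·25.14 + 2·30.47 = 111.2 kips → 0.75 × 111.2 = 83.4 kips.
Bolt shear governs: 62.6 kips.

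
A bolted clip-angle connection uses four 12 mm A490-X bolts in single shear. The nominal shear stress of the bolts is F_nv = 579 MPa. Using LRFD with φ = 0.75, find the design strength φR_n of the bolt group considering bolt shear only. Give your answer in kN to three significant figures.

196 kN

A_b = π × 12² / 4 = 113.1 mm².
R_n = F_nv · A_b · n · n_s = 579 × 113.1 × 4 × 1 / 1000 = 261.9 kN.
Design strength φR_n = 0.75 × 261.9 = 196 kN.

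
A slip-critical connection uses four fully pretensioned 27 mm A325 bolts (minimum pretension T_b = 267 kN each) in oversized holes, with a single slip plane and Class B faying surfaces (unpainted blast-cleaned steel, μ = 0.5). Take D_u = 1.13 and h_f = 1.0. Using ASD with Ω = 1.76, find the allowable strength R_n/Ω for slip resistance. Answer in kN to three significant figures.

343 kN

R_n = μ · D_u · h_f · T_b · n_s · n_b = 0.5 × 1.13 × 1.0 × 267 × 1 × 4 = 603.4 kN.
Allowable strength R_n/Ω = 603.4 / 1.76 = 343 kN.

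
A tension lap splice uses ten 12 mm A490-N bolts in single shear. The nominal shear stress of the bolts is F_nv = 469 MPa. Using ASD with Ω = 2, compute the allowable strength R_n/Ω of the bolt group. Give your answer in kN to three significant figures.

265 kN

A_b = π × 12² / 4 = 113.1 mm².
R_n = F_nv · A_b · n · n_s = 469 × 113.1 × 10 × 1 / 1000 = 530.4 kN.
Allowable strength R_n/Ω = 530.4 / 2 = 265 kN.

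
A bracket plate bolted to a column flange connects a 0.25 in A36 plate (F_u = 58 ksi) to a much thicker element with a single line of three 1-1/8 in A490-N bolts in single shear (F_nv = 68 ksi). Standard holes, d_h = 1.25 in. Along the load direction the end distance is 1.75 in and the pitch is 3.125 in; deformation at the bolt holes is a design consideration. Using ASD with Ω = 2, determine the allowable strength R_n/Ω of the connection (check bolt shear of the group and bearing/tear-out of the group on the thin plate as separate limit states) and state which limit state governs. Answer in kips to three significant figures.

42.4 kips (bearing governs)

Bolt shear: A_b = π·1.125²/4 = 0.994 in²; R_n = 68 × 0.994 × 3 × 1 = 202.8 kips → 202.8 / 2 = 101 kips.
Bearing (1.2 l_c t F_u ≤ 2.4 d t F_u): upper limit = 2.4·1.125·0.25·58 = 39.15 kips.
  Edge l_c = 1.75 − 1.25/2 = 1.125 → r_n = 19.57 kips; interior l_c = 3.125 − 1.25 = 1.875 → r_n = 32.62 kips.
  R_n,bearing = 1·19.57 + 2·32.62 = 84.83 kips → 84.83 / 2 = 42.4 kips.
Bearing governs: 42.4 kips.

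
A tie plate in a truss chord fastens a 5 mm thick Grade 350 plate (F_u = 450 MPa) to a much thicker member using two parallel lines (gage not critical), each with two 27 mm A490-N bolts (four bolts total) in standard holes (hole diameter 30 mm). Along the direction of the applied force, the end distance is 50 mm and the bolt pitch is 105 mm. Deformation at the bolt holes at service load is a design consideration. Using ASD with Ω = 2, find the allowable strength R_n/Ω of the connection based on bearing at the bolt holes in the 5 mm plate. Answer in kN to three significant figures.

240 kN

Per bolt r_n = 1.2 l_c t F_u ≤ 2.4 d t F_u; upper limit = 2.4 × 27 × 5 × 450 / 1000 = 145.8 kN.
Edge bolt: l_c = 50 − 30/2 = 35 mm → 1.2 × 35 × 5 × 450 / 1000 = 94.5 → r_n = 94.5 kN.
Interior bolts: l_c = 105 − 30 = 75 mm → 1.2 × 75 × 5 × 450 / 1000 = 202.5 → r_n = 145.8 kN.
R_n = 2 × 94.5 + 2 × 145.8 = 480.6 kN.
Allowable strength R_n/Ω = 480.6 / 2 = 240 kN.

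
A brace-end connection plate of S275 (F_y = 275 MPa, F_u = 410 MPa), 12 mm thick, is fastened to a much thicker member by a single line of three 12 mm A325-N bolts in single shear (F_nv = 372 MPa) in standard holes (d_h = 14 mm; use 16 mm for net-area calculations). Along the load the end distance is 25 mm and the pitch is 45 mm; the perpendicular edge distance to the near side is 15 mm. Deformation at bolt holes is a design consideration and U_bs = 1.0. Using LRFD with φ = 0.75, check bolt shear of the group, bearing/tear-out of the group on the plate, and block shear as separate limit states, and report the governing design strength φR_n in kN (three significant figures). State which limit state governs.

Bolt shear: A_b = π·12²/4 = 113.1 mm²; R_n = 372 × 113.1 × 3 × 1 / 1000 = 126.2 kN → 0.75 × 126.2 = 94.7 kN.
Bearing: edge l_c = 18, r_n = 106.3 kN; interior l_c = 31, r_n = 141.7 kN; R_n = 106.3 + 2·141.7 = 389.7 kN → 292 kN.
Block shear: A_gv = 1380, A_nv = 900, A_nt = 84 mm²; R_n = min(0.6F_uA_nv, 0.6F_yA_gv) + U_bs·F_u·A_nt = 255.8 kN → 192 kN.
Bolt shear governs: 94.7 kN.

94.7 kN (bolt shear governs)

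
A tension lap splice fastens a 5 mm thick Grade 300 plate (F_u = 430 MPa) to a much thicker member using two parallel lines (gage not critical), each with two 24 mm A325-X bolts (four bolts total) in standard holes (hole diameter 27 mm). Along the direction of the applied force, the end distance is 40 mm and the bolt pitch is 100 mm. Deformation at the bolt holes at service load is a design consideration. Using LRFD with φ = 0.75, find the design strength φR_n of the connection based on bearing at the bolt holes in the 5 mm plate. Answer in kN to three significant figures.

288 kN

Per bolt r_n = 1.2 l_c t F_u ≤ 2.4 d t F_u; upper limit = 2.4 × 24 × 5 × 430 / 1000 = 123.8 kN.
Edge bolt: l_c = 40 − 27/2 = 26.5 mm → 1.2 × 26.5 × 5 × 430 / 1000 = 68.37 → r_n = 68.37 kN.
Interior bolts: l_c = 100 − 27 = 73 mm → 1.2 × 73 × 5 × 430 / 1000 = 188.3 → r_n = 123.8 kN.
R_n = 2 × 68.37 + 2 × 123.8 = 384.4 kN.
Design strength φR_n = 0.75 × 384.4 = 288 kN.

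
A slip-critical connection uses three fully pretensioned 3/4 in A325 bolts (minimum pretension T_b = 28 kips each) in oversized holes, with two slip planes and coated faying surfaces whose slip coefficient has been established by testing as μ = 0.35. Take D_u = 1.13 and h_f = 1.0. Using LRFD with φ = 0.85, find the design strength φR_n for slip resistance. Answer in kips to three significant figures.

56.5 kips

R_n = μ · D_u · h_f · T_b · n_s · n_b = 0.35 × 1.13 × 1.0 × 28 × 2 × 3 = 66.44 kips.
Design strength φR_n = 0.85 × 66.44 = 56.5 kips.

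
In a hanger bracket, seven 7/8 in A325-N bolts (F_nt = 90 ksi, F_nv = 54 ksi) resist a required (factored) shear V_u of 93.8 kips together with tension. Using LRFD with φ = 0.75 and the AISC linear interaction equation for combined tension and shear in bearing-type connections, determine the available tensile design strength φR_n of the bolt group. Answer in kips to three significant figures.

213 kips

A_b = π·0.875²/4 = 0.6013 in²; f_rv = 93.8 / (7 × 0.6013) = 22.28 ksi.
F'_nt = 1.3 F_nt − (F_nt / φF_nv) f_rv = 1.3·90 − (90/(0.75·54))·22.28 = 67.48 ksi, capped at F_nt → F'_nt = 67.48 ksi.
R_n = F'_nt · A_b · n = 67.48 × 0.6013 × 7 = 284 kips.
Design strength φR_n = 0.75 × 284 = 213 kips.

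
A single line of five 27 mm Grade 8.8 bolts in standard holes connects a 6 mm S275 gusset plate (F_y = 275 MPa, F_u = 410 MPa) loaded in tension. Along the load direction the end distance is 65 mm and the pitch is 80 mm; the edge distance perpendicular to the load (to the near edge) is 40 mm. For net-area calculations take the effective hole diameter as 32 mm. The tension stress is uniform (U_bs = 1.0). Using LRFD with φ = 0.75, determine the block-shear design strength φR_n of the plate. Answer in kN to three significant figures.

311 kN

Shear plane L_v = 65 + 4·80 = 385 mm; A_gv = 385 × 6 = 2310 mm².
A_nv = (385 − 4.5·32) × 6 = 1446 mm².
A_nt = (40 − 0.5·32) × 6 = 144 mm².
0.6 F_u A_nv = 355.7 kN; 0.6 F_y A_gv = 381.2 kN → shear rupture governs the shear term.
R_n = 355.7 + 1.0 × 410 × 144 / 1000 = 414.8 kN.
Design strength φR_n = 0.75 × 414.8 = 311 kN.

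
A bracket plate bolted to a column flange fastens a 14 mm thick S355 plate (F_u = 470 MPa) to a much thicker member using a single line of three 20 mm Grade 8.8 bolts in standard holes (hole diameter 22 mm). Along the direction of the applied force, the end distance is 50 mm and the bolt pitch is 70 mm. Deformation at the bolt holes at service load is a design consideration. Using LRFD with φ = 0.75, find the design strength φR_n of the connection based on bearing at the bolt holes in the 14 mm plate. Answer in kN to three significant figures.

Per bolt r_n = 1.2 l_c t F_u ≤ 2.4 d t F_u; upper limit = 2.4 × 20 × 14 × 470 / 1000 = 315.8 kN.
Edge bolt: l_c = 50 − 22/2 = 39 mm → 1.2 × 39 × 14 × 470 / 1000 = 307.9 → r_n = 307.9 kN.
Interior bolts: l_c = 70 − 22 = 48 mm → 1.2 × 48 × 14 × 470 / 1000 = 379 → r_n = 315.8 kN.
R_n = 1 × 307.9 + 2 × 315.8 = 939.6 kN.
Design strength φR_n = 0.75 × 939.6 = 705 kN.

705 kN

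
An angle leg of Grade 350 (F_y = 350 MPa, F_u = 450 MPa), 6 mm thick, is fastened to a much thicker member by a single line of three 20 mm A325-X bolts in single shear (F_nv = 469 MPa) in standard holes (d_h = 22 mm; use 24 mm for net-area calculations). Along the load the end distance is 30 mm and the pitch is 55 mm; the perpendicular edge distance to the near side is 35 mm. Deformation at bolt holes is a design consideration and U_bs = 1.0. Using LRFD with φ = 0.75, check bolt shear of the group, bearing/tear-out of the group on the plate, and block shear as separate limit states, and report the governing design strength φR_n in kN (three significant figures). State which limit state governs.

144 kN (block shear governs)

Bolt shear: A_b = π·20²/4 = 314.2 mm²; R_n = 469 × 314.2 × 3 × 1 / 1000 = 442 kN → 0.75 × 442 = 332 kN.
Bearing: edge l_c = 19, r_n = 61.56 kN; interior l_c = 33, r_n = 106.9 kN; R_n = 61.56 + 2·106.9 = 275.4 kN → 207 kN.
Block shear: A_gv = 840, A_nv = 480, A_nt = 138 mm²; R_n = min(0.6F_uA_nv, 0.6F_yA_gv) + U_bs·F_u·A_nt = 191.7 kN → 144 kN.
Block shear governs: 144 kN.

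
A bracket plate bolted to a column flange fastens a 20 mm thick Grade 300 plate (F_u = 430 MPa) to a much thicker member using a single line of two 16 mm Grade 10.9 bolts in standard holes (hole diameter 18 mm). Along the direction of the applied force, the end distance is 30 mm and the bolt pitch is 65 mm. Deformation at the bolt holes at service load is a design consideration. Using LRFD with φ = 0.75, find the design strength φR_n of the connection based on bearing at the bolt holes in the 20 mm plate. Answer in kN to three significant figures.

Per bolt r_n = 1.2 l_c t F_u ≤ 2.4 d t F_u; upper limit = 2.4 × 16 × 20 × 430 / 1000 = 330.2 kN.
Edge bolt: l_c = 30 − 18/2 = 21 mm → 1.2 × 21 × 20 × 430 / 1000 = 216.7 → r_n = 216.7 kN.
Interior bolts: l_c = 65 − 18 = 47 mm → 1.2 × 47 × 20 × 430 / 1000 = 485 → r_n = 330.2 kN.
R_n = 1 × 216.7 + 1 × 330.2 = 547 kN.
Design strength φR_n = 0.75 × 547 = 410 kN.

410 kN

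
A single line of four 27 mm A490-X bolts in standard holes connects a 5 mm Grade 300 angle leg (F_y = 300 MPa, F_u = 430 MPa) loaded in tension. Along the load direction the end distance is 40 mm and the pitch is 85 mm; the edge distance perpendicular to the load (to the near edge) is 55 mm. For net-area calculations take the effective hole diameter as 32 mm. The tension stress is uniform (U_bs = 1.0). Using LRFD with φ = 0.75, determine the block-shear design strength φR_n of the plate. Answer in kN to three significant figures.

Shear plane L_v = 40 + 3·85 = 295 mm; A_gv = 295 × 5 = 1475 mm².
A_nv = (295 − 3.5·32) × 5 = 915 mm².
A_nt = (55 − 0.5·32) × 5 = 195 mm².
0.6 F_u A_nv = 236.1 kN; 0.6 F_y A_gv = 265.5 kN → shear rupture governs the shear term.
R_n = 236.1 + 1.0 × 430 × 195 / 1000 = 319.9 kN.
Design strength φR_n = 0.75 × 319.9 = 240 kN.

240 kN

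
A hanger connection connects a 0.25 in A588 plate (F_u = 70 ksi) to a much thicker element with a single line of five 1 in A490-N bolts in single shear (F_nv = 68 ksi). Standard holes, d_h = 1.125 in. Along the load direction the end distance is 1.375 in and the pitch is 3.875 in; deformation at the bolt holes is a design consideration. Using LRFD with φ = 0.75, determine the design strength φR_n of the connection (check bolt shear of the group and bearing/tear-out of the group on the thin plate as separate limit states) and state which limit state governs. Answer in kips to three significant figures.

Bolt shear: A_b = π·1²/4 = 0.7854 in²; R_n = 68 × 0.7854 × 5 × 1 = 267 kips → 0.75 × 267 = 200 kips.
Bearing (1.2 l_c t F_u ≤ 2.4 d t F_u): upper limit = 2.4·1·0.25·70 = 42 kips.
  Edge l_c = 1.375 − 1.125/2 = 0.8125 → r_n = 17.06 kips; interior l_c = 3.875 − 1.125 = 2.75 → r_n = 42 kips.
  R_n,bearing = 1·17.06 + 4·42 = 185.1 kips → 0.75 × 185.1 = 139 kips.
Bearing governs: 139 kips.

139 kips (bearing governs)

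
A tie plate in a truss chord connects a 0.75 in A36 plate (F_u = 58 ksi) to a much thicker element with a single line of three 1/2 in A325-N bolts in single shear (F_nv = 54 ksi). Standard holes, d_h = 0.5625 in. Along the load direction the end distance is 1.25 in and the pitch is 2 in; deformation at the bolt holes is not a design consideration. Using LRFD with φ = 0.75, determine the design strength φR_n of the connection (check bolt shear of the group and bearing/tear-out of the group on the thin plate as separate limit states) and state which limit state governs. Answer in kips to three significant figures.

23.9 kips (bolt shear governs)

Bolt shear: A_b = π·0.5²/4 = 0.1963 in²; R_n = 54 × 0.1963 × 3 × 1 = 31.81 kips → 0.75 × 31.81 = 23.9 kips.
Bearing (1.5 l_c t F_u ≤ 3.0 d t F_u): upper limit = 3.0·0.5·0.75·58 = 65.25 kips.
  Edge l_c = 1.25 − 0.5625/2 = 0.9688 → r_n = 63.21 kips; interior l_c = 2 − 0.5625 = 1.438 → r_n = 65.25 kips.
  R_n,bearing = 1·63.21 + 2·65.25 = 193.7 kips → 0.75 × 193.7 = 145 kips.
Bolt shear governs: 23.9 kips.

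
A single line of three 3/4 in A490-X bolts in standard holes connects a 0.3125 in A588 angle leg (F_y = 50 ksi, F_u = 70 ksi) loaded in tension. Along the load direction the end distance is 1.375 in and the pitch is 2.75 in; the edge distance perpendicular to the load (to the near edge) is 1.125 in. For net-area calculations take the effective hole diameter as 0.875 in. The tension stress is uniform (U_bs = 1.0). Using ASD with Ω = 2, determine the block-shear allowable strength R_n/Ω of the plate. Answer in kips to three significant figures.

Shear plane L_v = 1.375 + 2·2.75 = 6.875 in; A_gv = 6.875 × 0.3125 = 2.148 in².
A_nv = (6.875 − 2.5·0.875) × 0.3125 = 1.465 in².
A_nt = (1.125 − 0.5·0.875) × 0.3125 = 0.2148 in².
0.6 F_u A_nv = 61.52 kips; 0.6 F_y A_gv = 64.45 kips → shear rupture governs the shear term.
R_n = 61.52 + 1.0 × 70 × 0.2148 = 76.56 kips.
Allowable strength R_n/Ω = 76.56 / 2 = 38.3 kips.

38.3 kips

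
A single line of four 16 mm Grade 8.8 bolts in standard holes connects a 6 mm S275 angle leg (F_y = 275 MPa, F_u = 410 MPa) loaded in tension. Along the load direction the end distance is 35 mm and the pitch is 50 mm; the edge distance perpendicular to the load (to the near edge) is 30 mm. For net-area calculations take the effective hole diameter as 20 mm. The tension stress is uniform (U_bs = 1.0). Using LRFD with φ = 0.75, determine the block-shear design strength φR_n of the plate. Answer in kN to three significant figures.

Shear plane L_v = 35 + 3·50 = 185 mm; A_gv = 185 × 6 = 1110 mm².
A_nv = (185 − 3.5·20) × 6 = 690 mm².
A_nt = (30 − 0.5·20) × 6 = 120 mm².
0.6 F_u A_nv = 169.7 kN; 0.6 F_y A_gv = 183.2 kN → shear rupture governs the shear term.
R_n = 169.7 + 1.0 × 410 × 120 / 1000 = 218.9 kN.
Design strength φR_n = 0.75 × 218.9 = 164 kN.

164 kN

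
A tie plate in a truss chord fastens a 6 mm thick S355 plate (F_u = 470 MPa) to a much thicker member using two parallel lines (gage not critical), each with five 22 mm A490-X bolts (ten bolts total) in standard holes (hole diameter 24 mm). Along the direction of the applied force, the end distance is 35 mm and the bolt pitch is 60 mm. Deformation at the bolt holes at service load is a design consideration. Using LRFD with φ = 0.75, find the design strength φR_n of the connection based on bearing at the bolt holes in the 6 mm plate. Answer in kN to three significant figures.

Per bolt r_n = 1.2 l_c t F_u ≤ 2.4 d t F_u; upper limit = 2.4 × 22 × 6 × 470 / 1000 = 148.9 kN.
Edge bolt: l_c = 35 − 24/2 = 23 mm → 1.2 × 23 × 6 × 470 / 1000 = 77.83 → r_n = 77.83 kN.
Interior bolts: l_c = 60 − 24 = 36 mm → 1.2 × 36 × 6 × 470 / 1000 = 121.8 → r_n = 121.8 kN.
R_n = 2 × 77.83 + 8 × 121.8 = 1130 kN.
Design strength φR_n = 0.75 × 1130 = 848 kN.

848 kN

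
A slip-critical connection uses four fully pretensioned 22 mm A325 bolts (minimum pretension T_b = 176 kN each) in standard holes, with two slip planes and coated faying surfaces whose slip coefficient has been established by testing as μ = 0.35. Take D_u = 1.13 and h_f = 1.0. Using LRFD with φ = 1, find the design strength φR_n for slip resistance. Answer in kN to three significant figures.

557 kN

R_n = μ · D_u · h_f · T_b · n_s · n_b = 0.35 × 1.13 × 1.0 × 176 × 2 × 4 = 556.9 kN.
Design strength φR_n = 1 × 556.9 = 557 kN.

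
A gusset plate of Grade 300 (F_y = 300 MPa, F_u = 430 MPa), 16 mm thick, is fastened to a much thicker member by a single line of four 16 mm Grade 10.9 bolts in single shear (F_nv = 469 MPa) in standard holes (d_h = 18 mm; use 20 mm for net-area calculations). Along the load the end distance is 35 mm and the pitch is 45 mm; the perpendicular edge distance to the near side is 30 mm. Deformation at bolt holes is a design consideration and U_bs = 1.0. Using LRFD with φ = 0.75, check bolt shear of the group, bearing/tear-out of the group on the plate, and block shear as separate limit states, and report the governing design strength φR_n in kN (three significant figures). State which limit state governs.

Bolt shear: A_b = π·16²/4 = 201.1 mm²; R_n = 469 × 201.1 × 4 × 1 / 1000 = 377.2 kN → 0.75 × 377.2 = 283 kN.
Bearing: edge l_c = 26, r_n = 214.7 kN; interior l_c = 27, r_n = 222.9 kN; R_n = 214.7 + 3·222.9 = 883.4 kN → 663 kN.
Block shear: A_gv = 2720, A_nv = 1600, A_nt = 320 mm²; R_n = min(0.6F_uA_nv, 0.6F_yA_gv) + U_bs·F_u·A_nt = 550.4 kN → 413 kN.
Bolt shear governs: 283 kN.

283 kN (bolt shear governs)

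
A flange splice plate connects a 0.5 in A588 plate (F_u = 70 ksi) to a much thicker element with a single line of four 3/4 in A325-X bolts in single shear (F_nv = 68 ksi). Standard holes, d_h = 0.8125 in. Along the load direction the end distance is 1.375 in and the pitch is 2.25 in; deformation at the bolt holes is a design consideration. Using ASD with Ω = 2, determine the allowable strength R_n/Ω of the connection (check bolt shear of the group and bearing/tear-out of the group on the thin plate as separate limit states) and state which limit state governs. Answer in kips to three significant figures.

60.1 kips (bolt shear governs)

Bolt shear: A_b = π·0.75²/4 = 0.4418 in²; R_n = 68 × 0.4418 × 4 × 1 = 120.2 kips → 120.2 / 2 = 60.1 kips.
Bearing (1.2 l_c t F_u ≤ 2.4 d t F_u): upper limit = 2.4·0.75·0.5·70 = 63 kips.
  Edge l_c = 1.375 − 0.8125/2 = 0.9688 → r_n = 40.69 kips; interior l_c = 2.25 − 0.8125 = 1.438 → r_n = 60.37 kips.
  R_n,bearing = 1·40.69 + 3·60.37 = 221.8 kips → 221.8 / 2 = 111 kips.
Bolt shear governs: 60.1 kips.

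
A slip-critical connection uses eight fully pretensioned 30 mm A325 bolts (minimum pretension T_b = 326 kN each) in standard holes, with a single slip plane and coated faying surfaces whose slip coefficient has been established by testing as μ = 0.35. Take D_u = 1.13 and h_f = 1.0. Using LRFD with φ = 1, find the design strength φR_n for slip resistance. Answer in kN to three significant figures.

R_n = μ · D_u · h_f · T_b · n_s · n_b = 0.35 × 1.13 × 1.0 × 326 × 1 × 8 = 1031 kN.
Design strength φR_n = 1 × 1031 = 1030 kN.

1030 kN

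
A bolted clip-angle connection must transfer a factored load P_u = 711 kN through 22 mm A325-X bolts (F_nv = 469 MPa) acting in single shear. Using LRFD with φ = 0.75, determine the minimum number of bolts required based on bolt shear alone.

6 bolts

A_b = π·22²/4 = 380.1 mm².
Per-bolt design strength φR_n = 0.75 × 469 × 380.1 × 1 / 1000 = 133.7 kN.
n ≥ 711 / 133.7 = 5.317 → use 6 bolts.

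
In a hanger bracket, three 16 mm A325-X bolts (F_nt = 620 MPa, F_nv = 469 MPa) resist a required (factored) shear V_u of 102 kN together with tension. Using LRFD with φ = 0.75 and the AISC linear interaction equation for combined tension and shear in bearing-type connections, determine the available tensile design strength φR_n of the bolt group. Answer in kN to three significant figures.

A_b = π·16²/4 = 201.1 mm²; f_rv = 102 × 1000 / (3 × 201.1) = 169.1 MPa.
F'_nt = 1.3 F_nt − (F_nt / φF_nv) f_rv = 1.3·620 − (620/(0.75·469))·169.1 = 507.9 MPa, capped at F_nt → F'_nt = 507.9 MPa.
R_n = F'_nt · A_b · n = 507.9 × 201.1 × 3 / 1000 = 306.4 kN.
Design strength φR_n = 0.75 × 306.4 = 230 kN.

230 kN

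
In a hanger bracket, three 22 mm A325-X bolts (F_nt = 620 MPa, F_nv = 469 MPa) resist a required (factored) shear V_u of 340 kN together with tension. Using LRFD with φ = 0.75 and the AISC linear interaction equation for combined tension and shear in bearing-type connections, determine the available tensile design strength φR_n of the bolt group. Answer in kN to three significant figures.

A_b = π·22²/4 = 380.1 mm²; f_rv = 340 × 1000 / (3 × 380.1) = 298.1 MPa.
F'_nt = 1.3 F_nt − (F_nt / φF_nv) f_rv = 1.3·620 − (620/(0.75·469))·298.1 = 280.5 MPa, capped at F_nt → F'_nt = 280.5 MPa.
R_n = F'_nt · A_b · n = 280.5 × 380.1 × 3 / 1000 = 319.9 kN.
Design strength φR_n = 0.75 × 319.9 = 240 kN.

240 kN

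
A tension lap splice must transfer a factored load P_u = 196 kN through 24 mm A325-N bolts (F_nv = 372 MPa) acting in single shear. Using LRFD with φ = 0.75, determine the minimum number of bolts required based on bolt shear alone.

A_b = π·24²/4 = 452.4 mm².
Per-bolt design strength φR_n = 0.75 × 372 × 452.4 × 1 / 1000 = 126.2 kN.
n ≥ 196 / 126.2 = 1.553 → use 2 bolts.

2 bolts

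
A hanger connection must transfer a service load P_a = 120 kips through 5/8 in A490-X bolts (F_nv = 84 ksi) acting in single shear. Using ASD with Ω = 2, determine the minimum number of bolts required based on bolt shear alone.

A_b = π·0.625²/4 = 0.3068 in².
Per-bolt allowable strength R_n/Ω = 84 × 0.3068 × 1 / 2 = 12.89 kips.
n ≥ 120 / 12.89 = 9.313 → use 10 bolts.

10 bolts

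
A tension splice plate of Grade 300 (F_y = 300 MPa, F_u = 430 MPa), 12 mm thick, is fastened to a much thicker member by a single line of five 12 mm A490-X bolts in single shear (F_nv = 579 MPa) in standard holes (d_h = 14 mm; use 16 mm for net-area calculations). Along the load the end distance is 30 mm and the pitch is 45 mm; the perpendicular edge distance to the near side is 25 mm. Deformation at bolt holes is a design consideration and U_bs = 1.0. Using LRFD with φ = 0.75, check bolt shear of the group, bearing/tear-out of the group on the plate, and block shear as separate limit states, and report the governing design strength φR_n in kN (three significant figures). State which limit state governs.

246 kN (bolt shear governs)

Bolt shear: A_b = π·12²/4 = 113.1 mm²; R_n = 579 × 113.1 × 5 × 1 / 1000 = 327.4 kN → 0.75 × 327.4 = 246 kN.
Bearing: edge l_c = 23, r_n = 142.4 kN; interior l_c = 31, r_n = 148.6 kN; R_n = 142.4 + 4·148.6 = 736.8 kN → 553 kN.
Block shear: A_gv = 2520, A_nv = 1656, A_nt = 204 mm²; R_n = min(0.6F_uA_nv, 0.6F_yA_gv) + U_bs·F_u·A_nt = 515 kN → 386 kN.
Bolt shear governs: 246 kN.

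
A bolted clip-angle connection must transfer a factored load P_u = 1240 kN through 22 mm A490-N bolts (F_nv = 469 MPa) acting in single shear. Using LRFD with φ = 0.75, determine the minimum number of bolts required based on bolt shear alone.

A_b = π·22²/4 = 380.1 mm².
Per-bolt design strength φR_n = 0.75 × 469 × 380.1 × 1 / 1000 = 133.7 kN.
n ≥ 1240 / 133.7 = 9.274 → use 10 bolts.

10 bolts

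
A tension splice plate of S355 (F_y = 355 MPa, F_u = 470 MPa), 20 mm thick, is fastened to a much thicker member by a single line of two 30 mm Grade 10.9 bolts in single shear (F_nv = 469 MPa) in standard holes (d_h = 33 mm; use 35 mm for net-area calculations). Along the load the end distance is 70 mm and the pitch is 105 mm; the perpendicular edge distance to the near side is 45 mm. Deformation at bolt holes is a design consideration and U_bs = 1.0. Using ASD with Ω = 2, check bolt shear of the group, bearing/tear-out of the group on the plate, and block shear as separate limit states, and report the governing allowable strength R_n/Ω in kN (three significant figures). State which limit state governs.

Bolt shear: A_b = π·30²/4 = 706.9 mm²; R_n = 469 × 706.9 × 2 × 1 / 1000 = 663 kN → 663 / 2 = 332 kN.
Bearing: edge l_c = 53.5, r_n = 603.5 kN; interior l_c = 72, r_n = 676.8 kN; R_n = 603.5 + 1·676.8 = 1280 kN → 640 kN.
Block shear: A_gv = 3500, A_nv = 2450, A_nt = 550 mm²; R_n = min(0.6F_uA_nv, 0.6F_yA_gv) + U_bs·F_u·A_nt = 949.4 kN → 475 kN.
Bolt shear governs: 332 kN.

332 kN (bolt shear governs)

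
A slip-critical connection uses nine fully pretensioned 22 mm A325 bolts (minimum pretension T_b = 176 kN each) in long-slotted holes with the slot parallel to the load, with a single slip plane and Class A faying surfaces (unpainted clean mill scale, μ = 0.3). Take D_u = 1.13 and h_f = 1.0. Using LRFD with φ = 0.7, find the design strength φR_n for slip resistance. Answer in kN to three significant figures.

R_n = μ · D_u · h_f · T_b · n_s · n_b = 0.3 × 1.13 × 1.0 × 176 × 1 × 9 = 537 kN.
Design strength φR_n = 0.7 × 537 = 376 kN.

376 kN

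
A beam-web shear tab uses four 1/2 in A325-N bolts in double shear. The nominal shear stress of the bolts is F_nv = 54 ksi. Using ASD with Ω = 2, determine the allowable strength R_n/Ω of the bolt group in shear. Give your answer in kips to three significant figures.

A_b = π × 0.5² / 4 = 0.1963 in².
R_n = F_nv · A_b · n · n_s = 54 × 0.1963 × 4 × 2 = 84.82 kips.
Allowable strength R_n/Ω = 84.82 / 2 = 42.4 kips.

42.4 kips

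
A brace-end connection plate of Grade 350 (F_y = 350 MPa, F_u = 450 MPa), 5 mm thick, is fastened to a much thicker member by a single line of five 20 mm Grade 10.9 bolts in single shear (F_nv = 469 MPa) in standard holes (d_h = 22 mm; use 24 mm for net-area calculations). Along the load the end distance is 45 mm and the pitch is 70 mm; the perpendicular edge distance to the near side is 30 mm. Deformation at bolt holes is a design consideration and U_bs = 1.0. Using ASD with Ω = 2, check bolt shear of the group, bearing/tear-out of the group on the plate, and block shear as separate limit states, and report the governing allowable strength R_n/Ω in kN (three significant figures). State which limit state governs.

167 kN (block shear governs)

Bolt shear: A_b = π·20²/4 = 314.2 mm²; R_n = 469 × 314.2 × 5 × 1 / 1000 = 736.7 kN → 736.7 / 2 = 368 kN.
Bearing: edge l_c = 34, r_n = 91.8 kN; interior l_c = 48, r_n = 108 kN; R_n = 91.8 + 4·108 = 523.8 kN → 262 kN.
Block shear: A_gv = 1625, A_nv = 1085, A_nt = 90 mm²; R_n = min(0.6F_uA_nv, 0.6F_yA_gv) + U_bs·F_u·A_nt = 333.4 kN → 167 kN.
Block shear governs: 167 kN.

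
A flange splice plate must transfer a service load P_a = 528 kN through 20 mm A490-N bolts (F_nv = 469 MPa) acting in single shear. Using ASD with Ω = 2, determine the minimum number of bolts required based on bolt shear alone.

8 bolts

A_b = π·20²/4 = 314.2 mm².
Per-bolt allowable strength R_n/Ω = 469 × 314.2 × 1 / 1000 / 2 = 73.67 kN.
n ≥ 528 / 73.67 = 7.167 → use 8 bolts.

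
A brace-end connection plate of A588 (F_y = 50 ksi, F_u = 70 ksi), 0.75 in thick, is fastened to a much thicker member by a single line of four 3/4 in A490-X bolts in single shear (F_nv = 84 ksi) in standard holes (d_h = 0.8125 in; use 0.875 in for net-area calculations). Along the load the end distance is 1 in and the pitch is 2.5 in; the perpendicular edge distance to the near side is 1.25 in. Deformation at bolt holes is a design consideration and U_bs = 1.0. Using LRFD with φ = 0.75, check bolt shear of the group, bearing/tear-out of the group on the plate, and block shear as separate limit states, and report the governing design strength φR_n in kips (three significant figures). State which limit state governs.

Bolt shear: A_b = π·0.75²/4 = 0.4418 in²; R_n = 84 × 0.4418 × 4 × 1 = 148.4 kips → 0.75 × 148.4 = 111 kips.
Bearing: edge l_c = 0.5938, r_n = 37.41 kips; interior l_c = 1.688, r_n = 94.5 kips; R_n = 37.41 + 3·94.5 = 320.9 kips → 241 kips.
Block shear: A_gv = 6.375, A_nv = 4.078, A_nt = 0.6094 in²; R_n = min(0.6F_uA_nv, 0.6F_yA_gv) + U_bs·F_u·A_nt = 213.9 kips → 160 kips.
Bolt shear governs: 111 kips.

111 kips (bolt shear governs)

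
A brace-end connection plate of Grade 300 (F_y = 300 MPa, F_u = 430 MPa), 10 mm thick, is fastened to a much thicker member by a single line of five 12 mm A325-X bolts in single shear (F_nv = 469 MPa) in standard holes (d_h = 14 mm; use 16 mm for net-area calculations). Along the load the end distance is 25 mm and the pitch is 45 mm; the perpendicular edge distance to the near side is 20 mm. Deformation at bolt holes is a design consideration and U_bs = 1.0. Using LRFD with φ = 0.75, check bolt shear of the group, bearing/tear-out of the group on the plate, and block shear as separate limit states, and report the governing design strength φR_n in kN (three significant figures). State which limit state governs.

Bolt shear: A_b = π·12²/4 = 113.1 mm²; R_n = 469 × 113.1 × 5 × 1 / 1000 = 265.2 kN → 0.75 × 265.2 = 199 kN.
Bearing: edge l_c = 18, r_n = 92.88 kN; interior l_c = 31, r_n = 123.8 kN; R_n = 92.88 + 4·123.8 = 588.2 kN → 441 kN.
Block shear: A_gv = 2050, A_nv = 1330, A_nt = 120 mm²; R_n = min(0.6F_uA_nv, 0.6F_yA_gv) + U_bs·F_u·A_nt = 394.7 kN → 296 kN.
Bolt shear governs: 199 kN.

199 kN (bolt shear governs)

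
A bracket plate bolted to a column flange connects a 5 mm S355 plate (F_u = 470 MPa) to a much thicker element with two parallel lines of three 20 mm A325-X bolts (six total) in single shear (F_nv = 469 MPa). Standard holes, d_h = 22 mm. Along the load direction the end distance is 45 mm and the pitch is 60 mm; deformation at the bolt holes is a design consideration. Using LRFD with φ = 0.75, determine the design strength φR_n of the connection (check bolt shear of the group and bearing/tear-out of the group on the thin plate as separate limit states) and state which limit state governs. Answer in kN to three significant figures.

465 kN (bearing governs)

Bolt shear: A_b = π·20²/4 = 314.2 mm²; R_n = 469 × 314.2 × 6 × 1 / 1000 = 884 kN → 0.75 × 884 = 663 kN.
Bearing (1.2 l_c t F_u ≤ 2.4 d t F_u): upper limit = 2.4·20·5·470 / 1000 = 112.8 kN.
  Edge l_c = 45 − 22/2 = 34 → r_n = 95.88 kN; interior l_c = 60 − 22 = 38 → r_n = 107.2 kN.
  R_n,bearing = 2·95.88 + 4·107.2 = 620.4 kN → 0.75 × 620.4 = 465 kN.
Bearing governs: 465 kN.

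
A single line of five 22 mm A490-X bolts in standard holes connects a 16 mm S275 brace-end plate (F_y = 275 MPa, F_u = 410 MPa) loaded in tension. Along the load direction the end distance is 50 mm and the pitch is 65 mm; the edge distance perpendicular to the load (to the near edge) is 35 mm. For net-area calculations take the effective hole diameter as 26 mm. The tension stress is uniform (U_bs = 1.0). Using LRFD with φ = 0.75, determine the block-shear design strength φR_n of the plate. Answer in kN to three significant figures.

Shear plane L_v = 50 + 4·65 = 310 mm; A_gv = 310 × 16 = 4960 mm².
A_nv = (310 − 4.5·26) × 16 = 3088 mm².
A_nt = (35 − 0.5·26) × 16 = 352 mm².
0.6 F_u A_nv = 759.6 kN; 0.6 F_y A_gv = 818.4 kN → shear rupture governs the shear term.
R_n = 759.6 + 1.0 × 410 × 352 / 1000 = 904 kN.
Design strength φR_n = 0.75 × 904 = 678 kN.

678 kN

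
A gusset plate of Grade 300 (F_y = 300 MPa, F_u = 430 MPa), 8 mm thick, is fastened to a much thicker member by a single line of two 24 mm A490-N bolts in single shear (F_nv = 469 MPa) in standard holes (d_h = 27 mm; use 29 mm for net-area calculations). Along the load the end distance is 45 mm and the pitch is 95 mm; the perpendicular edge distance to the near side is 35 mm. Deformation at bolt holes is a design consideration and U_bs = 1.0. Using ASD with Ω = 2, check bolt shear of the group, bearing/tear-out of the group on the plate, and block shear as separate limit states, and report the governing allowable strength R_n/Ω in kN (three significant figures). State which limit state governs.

135 kN (block shear governs)

Bolt shear: A_b = π·24²/4 = 452.4 mm²; R_n = 469 × 452.4 × 2 × 1 / 1000 = 424.3 kN → 424.3 / 2 = 212 kN.
Bearing: edge l_c = 31.5, r_n = 130 kN; interior l_c = 68, r_n = 198.1 kN; R_n = 130 + 1·198.1 = 328.2 kN → 164 kN.
Block shear: A_gv = 1120, A_nv = 772, A_nt = 164 mm²; R_n = min(0.6F_uA_nv, 0.6F_yA_gv) + U_bs·F_u·A_nt = 269.7 kN → 135 kN.
Block shear governs: 135 kN.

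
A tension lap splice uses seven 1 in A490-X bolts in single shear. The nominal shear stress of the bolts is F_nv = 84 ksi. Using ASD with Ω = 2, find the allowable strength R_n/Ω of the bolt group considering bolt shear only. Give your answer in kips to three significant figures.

231 kips

A_b = π × 1² / 4 = 0.7854 in².
R_n = F_nv · A_b · n · n_s = 84 × 0.7854 × 7 × 1 = 461.8 kips.
Allowable strength R_n/Ω = 461.8 / 2 = 231 kips.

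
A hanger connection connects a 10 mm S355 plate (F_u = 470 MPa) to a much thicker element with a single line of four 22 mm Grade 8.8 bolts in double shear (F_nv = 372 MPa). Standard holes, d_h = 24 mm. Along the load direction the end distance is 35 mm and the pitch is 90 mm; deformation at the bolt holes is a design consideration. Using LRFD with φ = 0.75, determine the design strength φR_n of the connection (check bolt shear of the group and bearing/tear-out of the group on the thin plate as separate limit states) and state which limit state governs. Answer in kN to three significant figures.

656 kN (bearing governs)

Bolt shear: A_b = π·22²/4 = 380.1 mm²; R_n = 372 × 380.1 × 4 × 2 / 1000 = 1131 kN → 0.75 × 1131 = 848 kN.
Bearing (1.2 l_c t F_u ≤ 2.4 d t F_u): upper limit = 2.4·22·10·470 / 1000 = 248.2 kN.
  Edge l_c = 35 − 24/2 = 23 → r_n = 129.7 kN; interior l_c = 90 − 24 = 66 → r_n = 248.2 kN.
  R_n,bearing = 1·129.7 + 3·248.2 = 874.2 kN → 0.75 × 874.2 = 656 kN.
Bearing governs: 656 kN.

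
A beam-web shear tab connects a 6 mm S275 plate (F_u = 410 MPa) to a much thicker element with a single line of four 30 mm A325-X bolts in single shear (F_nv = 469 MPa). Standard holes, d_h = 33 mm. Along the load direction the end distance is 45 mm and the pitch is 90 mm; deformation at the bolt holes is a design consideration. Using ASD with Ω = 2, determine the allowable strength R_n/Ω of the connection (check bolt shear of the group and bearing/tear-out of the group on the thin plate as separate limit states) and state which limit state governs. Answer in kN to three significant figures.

Bolt shear: A_b = π·30²/4 = 706.9 mm²; R_n = 469 × 706.9 × 4 × 1 / 1000 = 1326 kN → 1326 / 2 = 663 kN.
Bearing (1.2 l_c t F_u ≤ 2.4 d t F_u): upper limit = 2.4·30·6·410 / 1000 = 177.1 kN.
  Edge l_c = 45 − 33/2 = 28.5 → r_n = 84.13 kN; interior l_c = 90 − 33 = 57 → r_n = 168.3 kN.
  R_n,bearing = 1·84.13 + 3·168.3 = 588.9 kN → 588.9 / 2 = 294 kN.
Bearing governs: 294 kN.

294 kN (bearing governs)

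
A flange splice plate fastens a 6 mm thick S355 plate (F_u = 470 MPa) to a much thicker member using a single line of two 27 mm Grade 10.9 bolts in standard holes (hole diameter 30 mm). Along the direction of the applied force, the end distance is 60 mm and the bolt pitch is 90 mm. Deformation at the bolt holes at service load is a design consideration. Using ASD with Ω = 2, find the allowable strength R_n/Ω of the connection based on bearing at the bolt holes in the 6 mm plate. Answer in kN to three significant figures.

168 kN

Per bolt r_n = 1.2 l_c t F_u ≤ 2.4 d t F_u; upper limit = 2.4 × 27 × 6 × 470 / 1000 = 182.7 kN.
Edge bolt: l_c = 60 − 30/2 = 45 mm → 1.2 × 45 × 6 × 470 / 1000 = 152.3 → r_n = 152.3 kN.
Interior bolts: l_c = 90 − 30 = 60 mm → 1.2 × 60 × 6 × 470 / 1000 = 203 → r_n = 182.7 kN.
R_n = 1 × 152.3 + 1 × 182.7 = 335 kN.
Allowable strength R_n/Ω = 335 / 2 = 168 kN.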